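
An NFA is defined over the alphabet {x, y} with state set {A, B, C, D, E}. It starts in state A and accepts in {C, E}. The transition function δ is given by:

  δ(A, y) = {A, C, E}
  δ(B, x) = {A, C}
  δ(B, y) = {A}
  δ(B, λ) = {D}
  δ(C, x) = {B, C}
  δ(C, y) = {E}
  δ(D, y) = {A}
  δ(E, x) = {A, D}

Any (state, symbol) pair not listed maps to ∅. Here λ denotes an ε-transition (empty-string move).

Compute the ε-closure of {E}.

{E}

Begin with {E}.
No ε-moves leave this set, so the closure equals the set itself.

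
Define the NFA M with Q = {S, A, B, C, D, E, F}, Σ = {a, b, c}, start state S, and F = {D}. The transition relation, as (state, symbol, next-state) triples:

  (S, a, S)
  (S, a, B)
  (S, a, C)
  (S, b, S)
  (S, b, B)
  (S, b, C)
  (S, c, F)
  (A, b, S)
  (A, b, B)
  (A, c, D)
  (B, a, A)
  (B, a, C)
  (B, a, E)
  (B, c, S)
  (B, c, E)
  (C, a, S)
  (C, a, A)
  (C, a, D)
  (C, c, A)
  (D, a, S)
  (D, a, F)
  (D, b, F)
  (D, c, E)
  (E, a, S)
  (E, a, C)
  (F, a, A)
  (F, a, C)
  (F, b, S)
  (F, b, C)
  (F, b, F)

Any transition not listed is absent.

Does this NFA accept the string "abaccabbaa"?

Yes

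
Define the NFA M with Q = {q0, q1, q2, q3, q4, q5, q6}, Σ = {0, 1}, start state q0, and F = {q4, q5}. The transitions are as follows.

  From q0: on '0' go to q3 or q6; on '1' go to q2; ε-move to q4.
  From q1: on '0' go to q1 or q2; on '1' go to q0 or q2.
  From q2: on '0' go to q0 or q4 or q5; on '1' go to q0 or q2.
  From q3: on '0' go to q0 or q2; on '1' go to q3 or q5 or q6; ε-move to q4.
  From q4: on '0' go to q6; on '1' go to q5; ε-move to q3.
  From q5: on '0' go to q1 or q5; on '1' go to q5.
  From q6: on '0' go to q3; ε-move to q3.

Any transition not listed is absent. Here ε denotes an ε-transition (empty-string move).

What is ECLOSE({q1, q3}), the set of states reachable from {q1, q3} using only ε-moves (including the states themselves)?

{q1, q3, q4}

Begin with {q1, q3}.
ε-move q3 → q4; add q4.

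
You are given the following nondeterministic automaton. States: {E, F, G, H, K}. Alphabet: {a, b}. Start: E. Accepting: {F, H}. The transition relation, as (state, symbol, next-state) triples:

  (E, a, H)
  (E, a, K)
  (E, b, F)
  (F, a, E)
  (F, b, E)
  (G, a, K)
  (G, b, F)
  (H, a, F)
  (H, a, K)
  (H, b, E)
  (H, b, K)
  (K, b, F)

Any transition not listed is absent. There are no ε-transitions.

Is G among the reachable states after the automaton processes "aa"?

No

Start in {E}.
Read 'a': {E} → {H, K}.
Read 'a': {H, K} → {F, K}.
State G is not in {F, K}.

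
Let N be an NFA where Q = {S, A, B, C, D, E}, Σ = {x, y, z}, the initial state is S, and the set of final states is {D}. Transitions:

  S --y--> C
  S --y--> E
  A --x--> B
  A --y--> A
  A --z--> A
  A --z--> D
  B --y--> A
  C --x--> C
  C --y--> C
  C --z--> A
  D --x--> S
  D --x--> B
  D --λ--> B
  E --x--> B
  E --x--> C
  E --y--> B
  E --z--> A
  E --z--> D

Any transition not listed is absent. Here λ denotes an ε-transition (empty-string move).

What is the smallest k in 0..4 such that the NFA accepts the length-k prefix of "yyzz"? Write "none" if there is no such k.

Start in {S}.
Read 'y': S→{C, E}; now {C, E}.
Read 'y': C→{C}, E→{B}; now {B, C}.
Read 'z': B→∅, C→{A}; now {A}.
Read 'z': A→{A, D}; union {A, D}; ε-closure = {A, B, D}.
None of the earlier sets intersect F, but {A, B, D} does.

4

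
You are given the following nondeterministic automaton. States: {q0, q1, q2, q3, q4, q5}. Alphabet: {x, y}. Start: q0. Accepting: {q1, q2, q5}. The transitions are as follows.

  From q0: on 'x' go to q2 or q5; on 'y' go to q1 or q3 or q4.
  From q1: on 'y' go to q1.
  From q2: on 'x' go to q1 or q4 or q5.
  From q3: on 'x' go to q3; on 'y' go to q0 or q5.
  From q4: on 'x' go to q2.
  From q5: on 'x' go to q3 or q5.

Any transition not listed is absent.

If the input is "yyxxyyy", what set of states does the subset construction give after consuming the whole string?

{q0, q1, q5}

Start in {q0}.
Read 'y': q0→{q1, q3, q4}; now {q1, q3, q4}.
Read 'y': q1→{q1}, q3→{q0, q5}, q4→∅; now {q0, q1, q5}.
Read 'x': q0→{q2, q5}, q1→∅, q5→{q3, q5}; now {q2, q3, q5}.
Read 'x': q2→{q1, q4, q5}, q3→{q3}, q5→{q3, q5}; now {q1, q3, q4, q5}.
Read 'y': q1→{q1}, q3→{q0, q5}, q4→∅, q5→∅; now {q0, q1, q5}.
Read 'y': q0→{q1, q3, q4}, q1→{q1}, q5→∅; now {q1, q3, q4}.
Read 'y': q1→{q1}, q3→{q0, q5}, q4→∅; now {q0, q1, q5}.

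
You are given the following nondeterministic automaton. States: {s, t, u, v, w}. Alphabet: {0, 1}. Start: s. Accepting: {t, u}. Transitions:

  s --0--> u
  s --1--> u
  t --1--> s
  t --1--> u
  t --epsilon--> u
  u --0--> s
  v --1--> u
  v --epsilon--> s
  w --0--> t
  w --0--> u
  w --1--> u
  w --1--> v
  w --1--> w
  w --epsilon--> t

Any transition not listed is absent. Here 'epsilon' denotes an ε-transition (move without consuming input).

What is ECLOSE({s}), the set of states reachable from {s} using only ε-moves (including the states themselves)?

{s}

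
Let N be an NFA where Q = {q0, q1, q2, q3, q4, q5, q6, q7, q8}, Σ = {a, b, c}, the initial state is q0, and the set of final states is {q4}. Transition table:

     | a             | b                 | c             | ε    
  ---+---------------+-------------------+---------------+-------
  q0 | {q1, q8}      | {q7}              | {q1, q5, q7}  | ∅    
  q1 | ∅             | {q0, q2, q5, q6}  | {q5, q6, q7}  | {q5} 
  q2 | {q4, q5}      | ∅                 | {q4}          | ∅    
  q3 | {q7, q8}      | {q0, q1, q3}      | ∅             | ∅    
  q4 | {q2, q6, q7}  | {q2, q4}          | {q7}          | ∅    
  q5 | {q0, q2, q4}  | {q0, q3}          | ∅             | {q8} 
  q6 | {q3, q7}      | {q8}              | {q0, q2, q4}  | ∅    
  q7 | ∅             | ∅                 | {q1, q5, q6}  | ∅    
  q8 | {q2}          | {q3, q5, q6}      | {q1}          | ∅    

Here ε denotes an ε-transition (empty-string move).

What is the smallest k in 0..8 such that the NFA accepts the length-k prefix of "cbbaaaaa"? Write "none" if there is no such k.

4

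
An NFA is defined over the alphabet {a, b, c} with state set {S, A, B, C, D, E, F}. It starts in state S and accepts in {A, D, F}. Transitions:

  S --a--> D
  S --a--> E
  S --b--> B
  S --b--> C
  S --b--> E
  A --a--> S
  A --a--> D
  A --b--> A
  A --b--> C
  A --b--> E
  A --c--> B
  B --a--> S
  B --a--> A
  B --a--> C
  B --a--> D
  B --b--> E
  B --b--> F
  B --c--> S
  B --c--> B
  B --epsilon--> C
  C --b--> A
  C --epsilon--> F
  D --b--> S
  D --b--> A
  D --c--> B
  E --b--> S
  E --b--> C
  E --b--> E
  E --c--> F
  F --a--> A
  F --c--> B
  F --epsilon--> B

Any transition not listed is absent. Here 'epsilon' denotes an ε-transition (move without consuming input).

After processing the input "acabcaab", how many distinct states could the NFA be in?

Start in {S}.
Read 'a': S→{D, E}; now {D, E}.
Read 'c': D→{B}, E→{F}; union {B, F}; ε-closure = {B, C, F}.
Read 'a': B→{S, A, C, D}, C→∅, F→{A}; union {S, A, C, D}; ε-closure = {S, A, B, C, D, F}.
Read 'b': S→{B, C, E}, A→{A, C, E}, B→{E, F}, C→{A}, D→{S, A}, F→∅; now {S, A, B, C, E, F}.
Read 'c': S→∅, A→{B}, B→{S, B}, C→∅, E→{F}, F→{B}; union {S, B, F}; ε-closure = {S, B, C, F}.
Read 'a': S→{D, E}, B→{S, A, C, D}, C→∅, F→{A}; union {S, A, C, D, E}; ε-closure = {S, A, B, C, D, E, F}.
Read 'a': S→{D, E}, A→{S, D}, B→{S, A, C, D}, C→∅, D→∅, E→∅, F→{A}; union {S, A, C, D, E}; ε-closure = {S, A, B, C, D, E, F}.
Read 'b': S→{B, C, E}, A→{A, C, E}, B→{E, F}, C→{A}, D→{S, A}, E→{S, C, E}, F→∅; now {S, A, B, C, E, F}.
That set has 6 states.

6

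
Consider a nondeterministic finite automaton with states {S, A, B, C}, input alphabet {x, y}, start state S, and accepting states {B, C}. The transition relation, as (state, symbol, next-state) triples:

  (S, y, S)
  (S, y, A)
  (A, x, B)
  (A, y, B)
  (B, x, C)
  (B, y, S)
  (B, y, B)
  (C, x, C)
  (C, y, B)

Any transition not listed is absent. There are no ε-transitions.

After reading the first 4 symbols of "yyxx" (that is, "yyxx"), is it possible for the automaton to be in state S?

No

Start in {S}.
Read 'y': S→{S, A}; now {S, A}.
Read 'y': S→{S, A}, A→{B}; now {S, A, B}.
Read 'x': S→∅, A→{B}, B→{C}; now {B, C}.
Read 'x': B→{C}, C→{C}; now {C}.
State S is not in {C}.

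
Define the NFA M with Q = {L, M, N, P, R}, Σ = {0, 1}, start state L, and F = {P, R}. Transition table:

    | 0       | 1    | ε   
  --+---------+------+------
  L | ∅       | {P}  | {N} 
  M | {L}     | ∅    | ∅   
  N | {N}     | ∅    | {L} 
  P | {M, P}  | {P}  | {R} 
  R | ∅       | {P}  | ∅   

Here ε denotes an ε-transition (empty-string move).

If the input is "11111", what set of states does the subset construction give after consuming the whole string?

Start: ε-closure({L}) = {L, N}.
Read '1': L→{P}, N→∅; union {P}; ε-closure = {P, R}.
Read '1': P→{P}, R→{P}; union {P}; ε-closure = {P, R}.
Read '1': P→{P}, R→{P}; union {P}; ε-closure = {P, R}.
Read '1': P→{P}, R→{P}; union {P}; ε-closure = {P, R}.
Read '1': P→{P}, R→{P}; union {P}; ε-closure = {P, R}.

{P, R}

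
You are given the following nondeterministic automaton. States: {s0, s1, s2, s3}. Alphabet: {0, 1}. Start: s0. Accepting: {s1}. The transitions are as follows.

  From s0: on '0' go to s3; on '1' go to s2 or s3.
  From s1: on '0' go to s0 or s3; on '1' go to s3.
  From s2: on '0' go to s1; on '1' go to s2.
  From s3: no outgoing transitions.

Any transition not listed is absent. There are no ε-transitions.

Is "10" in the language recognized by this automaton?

Start in {s0}.
Read '1': s0→{s2, s3}; now {s2, s3}.
Read '0': s2→{s1}, s3→∅; now {s1}.
The final set {s1} contains the accepting state s1.

Yes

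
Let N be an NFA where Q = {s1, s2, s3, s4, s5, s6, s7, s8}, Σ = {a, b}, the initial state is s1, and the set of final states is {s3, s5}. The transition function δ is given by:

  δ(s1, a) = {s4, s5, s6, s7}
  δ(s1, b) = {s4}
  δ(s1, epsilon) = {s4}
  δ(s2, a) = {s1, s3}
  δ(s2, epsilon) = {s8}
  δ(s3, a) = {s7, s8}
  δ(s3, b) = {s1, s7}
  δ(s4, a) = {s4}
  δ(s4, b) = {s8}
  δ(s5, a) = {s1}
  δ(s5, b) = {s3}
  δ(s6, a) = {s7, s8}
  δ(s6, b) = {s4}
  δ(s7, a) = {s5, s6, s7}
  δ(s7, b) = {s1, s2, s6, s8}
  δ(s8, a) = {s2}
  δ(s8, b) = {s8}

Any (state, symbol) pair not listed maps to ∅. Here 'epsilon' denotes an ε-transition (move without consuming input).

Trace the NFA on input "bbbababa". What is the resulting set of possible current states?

Start: ε-closure({s1}) = {s1, s4}.
Read 'b': {s1, s4} → {s4, s8}.
Read 'b': {s4, s8} → {s8}.
Read 'b': {s8} → {s8}.
Read 'a': {s8} → {s2, s8}.
Read 'b': {s2, s8} → {s8}.
Read 'a': {s8} → {s2, s8}.
Read 'b': {s2, s8} → {s8}.
Read 'a': {s8} → {s2, s8}.

{s2, s8}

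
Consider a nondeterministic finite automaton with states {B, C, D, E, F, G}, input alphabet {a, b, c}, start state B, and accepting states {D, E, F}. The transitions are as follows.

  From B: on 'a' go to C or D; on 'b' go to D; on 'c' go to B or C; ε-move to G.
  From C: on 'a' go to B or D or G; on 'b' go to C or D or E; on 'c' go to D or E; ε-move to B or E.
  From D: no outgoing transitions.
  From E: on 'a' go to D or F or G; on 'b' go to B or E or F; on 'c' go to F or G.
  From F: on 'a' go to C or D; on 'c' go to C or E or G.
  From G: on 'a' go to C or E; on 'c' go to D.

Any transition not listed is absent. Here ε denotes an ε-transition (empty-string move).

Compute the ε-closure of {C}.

{B, C, E, G}

Begin with {C}.
ε-move C → B; add B.
ε-move C → E; add E.
ε-move B → G; add G.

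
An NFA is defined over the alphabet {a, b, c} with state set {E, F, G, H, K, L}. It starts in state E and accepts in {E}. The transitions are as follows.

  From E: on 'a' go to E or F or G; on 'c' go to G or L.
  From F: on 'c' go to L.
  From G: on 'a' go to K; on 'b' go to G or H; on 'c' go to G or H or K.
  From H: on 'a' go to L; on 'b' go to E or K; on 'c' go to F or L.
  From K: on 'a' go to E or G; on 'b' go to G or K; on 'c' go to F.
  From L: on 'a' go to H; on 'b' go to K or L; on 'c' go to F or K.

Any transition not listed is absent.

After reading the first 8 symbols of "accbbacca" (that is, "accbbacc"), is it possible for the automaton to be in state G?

Yes

Start in {E}.
Read 'a': {E} → {E, F, G}.
Read 'c': {E, F, G} → {G, H, K, L}.
Read 'c': {G, H, K, L} → {F, G, H, K, L}.
Read 'b': {F, G, H, K, L} → {E, G, H, K, L}.
Read 'b': {E, G, H, K, L} → {E, G, H, K, L}.
Read 'a': {E, G, H, K, L} → {E, F, G, H, K, L}.
Read 'c': {E, F, G, H, K, L} → {F, G, H, K, L}.
Read 'c': {F, G, H, K, L} → {F, G, H, K, L}.
State G is in {F, G, H, K, L}.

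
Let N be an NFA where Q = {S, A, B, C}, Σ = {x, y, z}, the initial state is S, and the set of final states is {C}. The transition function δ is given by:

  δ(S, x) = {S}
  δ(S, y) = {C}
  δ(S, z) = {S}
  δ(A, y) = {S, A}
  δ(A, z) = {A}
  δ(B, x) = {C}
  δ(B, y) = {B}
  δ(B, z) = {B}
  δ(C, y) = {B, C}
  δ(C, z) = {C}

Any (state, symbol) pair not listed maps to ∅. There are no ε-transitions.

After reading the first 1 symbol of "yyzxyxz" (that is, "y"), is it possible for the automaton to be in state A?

No

Start in {S}.
Read 'y': {S} → {C}.
State A is not in {C}.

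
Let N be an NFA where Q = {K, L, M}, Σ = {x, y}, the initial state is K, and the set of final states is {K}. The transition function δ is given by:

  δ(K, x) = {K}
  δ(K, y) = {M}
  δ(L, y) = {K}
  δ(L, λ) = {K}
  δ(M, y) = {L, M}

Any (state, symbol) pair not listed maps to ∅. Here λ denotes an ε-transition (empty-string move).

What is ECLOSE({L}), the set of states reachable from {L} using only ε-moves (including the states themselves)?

Begin with {L}.
ε-move L → K; add K.

{K, L}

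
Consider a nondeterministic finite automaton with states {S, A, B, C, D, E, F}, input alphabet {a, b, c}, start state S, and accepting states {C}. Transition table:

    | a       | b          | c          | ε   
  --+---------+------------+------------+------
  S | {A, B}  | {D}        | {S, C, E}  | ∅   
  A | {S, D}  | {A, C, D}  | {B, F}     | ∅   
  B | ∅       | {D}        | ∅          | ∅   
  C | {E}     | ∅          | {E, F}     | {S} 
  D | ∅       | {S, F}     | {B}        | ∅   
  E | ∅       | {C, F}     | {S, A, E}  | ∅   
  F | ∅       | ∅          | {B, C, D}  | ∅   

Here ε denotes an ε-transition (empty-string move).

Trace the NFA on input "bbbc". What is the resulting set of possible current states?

{B}

Start in {S}.
Read 'b': {S} → {D}.
Read 'b': {D} → {S, F}.
Read 'b': {S, F} → {D}.
Read 'c': {D} → {B}.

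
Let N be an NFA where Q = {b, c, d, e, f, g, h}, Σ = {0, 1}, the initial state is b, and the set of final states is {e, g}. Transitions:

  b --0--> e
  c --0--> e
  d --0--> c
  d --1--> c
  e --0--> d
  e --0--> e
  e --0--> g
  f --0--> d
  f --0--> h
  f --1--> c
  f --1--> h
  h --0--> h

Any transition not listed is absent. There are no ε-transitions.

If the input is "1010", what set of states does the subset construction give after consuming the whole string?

∅

Start in {b}.
Read '1': b→∅; now ∅.
The set is empty and remains empty for the remaining 3 symbols.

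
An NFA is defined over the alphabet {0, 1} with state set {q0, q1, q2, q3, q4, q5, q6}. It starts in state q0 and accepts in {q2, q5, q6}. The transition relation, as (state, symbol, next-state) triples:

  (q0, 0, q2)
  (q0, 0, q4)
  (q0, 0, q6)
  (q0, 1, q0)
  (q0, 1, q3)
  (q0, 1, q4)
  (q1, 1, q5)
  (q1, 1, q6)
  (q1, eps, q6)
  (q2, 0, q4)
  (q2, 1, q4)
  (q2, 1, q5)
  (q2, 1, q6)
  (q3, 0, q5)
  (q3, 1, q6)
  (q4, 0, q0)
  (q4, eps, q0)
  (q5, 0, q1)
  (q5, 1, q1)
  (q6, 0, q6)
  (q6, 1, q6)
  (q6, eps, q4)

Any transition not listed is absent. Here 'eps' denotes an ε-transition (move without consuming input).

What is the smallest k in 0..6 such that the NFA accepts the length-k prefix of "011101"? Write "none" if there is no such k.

1

Start in {q0}.
Read '0': {q0} → {q0, q2, q4, q6}.
None of the earlier sets intersect F, but {q0, q2, q4, q6} does.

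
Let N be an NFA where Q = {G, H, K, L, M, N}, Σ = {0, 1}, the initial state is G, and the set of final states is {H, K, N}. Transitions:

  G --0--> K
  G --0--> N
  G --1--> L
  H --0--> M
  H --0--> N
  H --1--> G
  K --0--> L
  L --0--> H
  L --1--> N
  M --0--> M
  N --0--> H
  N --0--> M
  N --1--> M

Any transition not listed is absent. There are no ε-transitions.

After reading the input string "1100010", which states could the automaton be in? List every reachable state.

{K, N}

Start in {G}.
Read '1': {G} → {L}.
Read '1': {L} → {N}.
Read '0': {N} → {H, M}.
Read '0': {H, M} → {M, N}.
Read '0': {M, N} → {H, M}.
Read '1': {H, M} → {G}.
Read '0': {G} → {K, N}.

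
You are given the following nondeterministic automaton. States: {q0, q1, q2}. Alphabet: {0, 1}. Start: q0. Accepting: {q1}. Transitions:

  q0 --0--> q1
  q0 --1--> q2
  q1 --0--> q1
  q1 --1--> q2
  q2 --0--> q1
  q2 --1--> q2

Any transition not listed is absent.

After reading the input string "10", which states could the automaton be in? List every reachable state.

{q1}

Start in {q0}.
Read '1': q0→{q2}; now {q2}.
Read '0': q2→{q1}; now {q1}.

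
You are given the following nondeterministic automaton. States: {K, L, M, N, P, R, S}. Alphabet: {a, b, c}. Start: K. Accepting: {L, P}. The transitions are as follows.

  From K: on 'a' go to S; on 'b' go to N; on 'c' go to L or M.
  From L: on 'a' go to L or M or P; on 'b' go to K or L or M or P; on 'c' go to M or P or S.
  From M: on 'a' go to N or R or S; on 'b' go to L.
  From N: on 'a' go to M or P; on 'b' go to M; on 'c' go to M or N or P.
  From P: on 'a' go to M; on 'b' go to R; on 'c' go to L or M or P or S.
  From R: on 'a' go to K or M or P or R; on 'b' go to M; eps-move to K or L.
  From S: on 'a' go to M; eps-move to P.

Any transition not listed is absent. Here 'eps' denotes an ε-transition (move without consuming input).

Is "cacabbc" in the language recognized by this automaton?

Start in {K}.
Read 'c': {K} → {L, M}.
Read 'a': {L, M} → {K, L, M, N, P, R, S}.
Read 'c': {K, L, M, N, P, R, S} → {L, M, N, P, S}.
Read 'a': {L, M, N, P, S} → {K, L, M, N, P, R, S}.
Read 'b': {K, L, M, N, P, R, S} → {K, L, M, N, P, R}.
Read 'b': {K, L, M, N, P, R} → {K, L, M, N, P, R}.
Read 'c': {K, L, M, N, P, R} → {L, M, N, P, S}.
The final set {L, M, N, P, S} contains the accepting states L, P.

Yes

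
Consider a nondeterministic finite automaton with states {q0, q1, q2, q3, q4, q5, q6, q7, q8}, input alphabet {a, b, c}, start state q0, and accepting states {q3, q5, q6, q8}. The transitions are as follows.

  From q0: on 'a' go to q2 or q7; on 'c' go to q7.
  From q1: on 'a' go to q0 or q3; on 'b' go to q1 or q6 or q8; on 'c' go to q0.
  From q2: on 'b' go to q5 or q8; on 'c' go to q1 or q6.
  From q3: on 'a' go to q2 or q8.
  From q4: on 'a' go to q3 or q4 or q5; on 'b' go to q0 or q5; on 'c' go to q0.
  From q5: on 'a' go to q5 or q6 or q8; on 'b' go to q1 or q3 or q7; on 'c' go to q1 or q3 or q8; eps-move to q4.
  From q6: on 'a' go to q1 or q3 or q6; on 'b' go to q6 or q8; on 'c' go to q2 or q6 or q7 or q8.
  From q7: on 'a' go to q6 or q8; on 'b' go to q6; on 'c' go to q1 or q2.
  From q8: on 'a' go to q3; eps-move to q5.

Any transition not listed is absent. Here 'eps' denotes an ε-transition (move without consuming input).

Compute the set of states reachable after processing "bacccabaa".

∅

Start in {q0}.
Read 'b': q0→∅; now ∅.
The set is empty and remains empty for the remaining 8 symbols.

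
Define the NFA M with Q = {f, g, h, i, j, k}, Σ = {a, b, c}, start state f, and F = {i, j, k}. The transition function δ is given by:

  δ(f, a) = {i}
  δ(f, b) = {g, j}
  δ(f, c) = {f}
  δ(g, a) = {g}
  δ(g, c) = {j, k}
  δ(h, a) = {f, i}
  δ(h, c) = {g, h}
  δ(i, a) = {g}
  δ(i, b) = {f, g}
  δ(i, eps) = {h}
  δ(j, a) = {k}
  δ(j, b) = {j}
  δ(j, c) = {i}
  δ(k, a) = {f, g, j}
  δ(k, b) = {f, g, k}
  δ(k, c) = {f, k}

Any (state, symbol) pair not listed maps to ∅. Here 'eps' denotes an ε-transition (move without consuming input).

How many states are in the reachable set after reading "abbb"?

1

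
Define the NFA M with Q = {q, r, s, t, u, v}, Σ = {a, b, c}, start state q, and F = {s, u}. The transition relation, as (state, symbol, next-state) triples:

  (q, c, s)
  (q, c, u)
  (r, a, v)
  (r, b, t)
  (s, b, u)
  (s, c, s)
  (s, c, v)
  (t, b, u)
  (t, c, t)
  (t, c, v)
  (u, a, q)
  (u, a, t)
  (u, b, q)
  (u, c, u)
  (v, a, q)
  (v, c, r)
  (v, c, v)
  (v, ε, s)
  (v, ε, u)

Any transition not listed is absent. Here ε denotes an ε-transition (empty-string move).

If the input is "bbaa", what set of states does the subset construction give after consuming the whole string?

∅

Start in {q}.
Read 'b': q→∅; now ∅.
The set is empty and remains empty for the remaining 3 symbols.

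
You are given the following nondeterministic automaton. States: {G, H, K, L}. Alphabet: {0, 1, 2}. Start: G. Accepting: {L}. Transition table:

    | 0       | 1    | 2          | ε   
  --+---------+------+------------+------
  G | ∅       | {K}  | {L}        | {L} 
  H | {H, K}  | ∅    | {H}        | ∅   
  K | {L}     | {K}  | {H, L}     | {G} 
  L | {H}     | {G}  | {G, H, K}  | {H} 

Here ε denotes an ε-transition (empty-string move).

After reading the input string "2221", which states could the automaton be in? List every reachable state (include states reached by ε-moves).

{G, H, K, L}

Start: ε-closure({G}) = {G, H, L}.
Read '2': {G, H, L} → {G, H, K, L}.
Read '2': {G, H, K, L} → {G, H, K, L}.
Read '2': {G, H, K, L} → {G, H, K, L}.
Read '1': {G, H, K, L} → {G, H, K, L}.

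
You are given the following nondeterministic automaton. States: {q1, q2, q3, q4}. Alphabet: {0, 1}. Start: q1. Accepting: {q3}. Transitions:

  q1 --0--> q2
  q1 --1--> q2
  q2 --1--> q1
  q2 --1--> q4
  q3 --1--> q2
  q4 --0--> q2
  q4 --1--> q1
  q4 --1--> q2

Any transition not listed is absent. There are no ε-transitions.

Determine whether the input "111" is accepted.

No

Start in {q1}.
Read '1': q1→{q2}; now {q2}.
Read '1': q2→{q1, q4}; now {q1, q4}.
Read '1': q1→{q2}, q4→{q1, q2}; now {q1, q2}.
The final set {q1, q2} contains no accepting state.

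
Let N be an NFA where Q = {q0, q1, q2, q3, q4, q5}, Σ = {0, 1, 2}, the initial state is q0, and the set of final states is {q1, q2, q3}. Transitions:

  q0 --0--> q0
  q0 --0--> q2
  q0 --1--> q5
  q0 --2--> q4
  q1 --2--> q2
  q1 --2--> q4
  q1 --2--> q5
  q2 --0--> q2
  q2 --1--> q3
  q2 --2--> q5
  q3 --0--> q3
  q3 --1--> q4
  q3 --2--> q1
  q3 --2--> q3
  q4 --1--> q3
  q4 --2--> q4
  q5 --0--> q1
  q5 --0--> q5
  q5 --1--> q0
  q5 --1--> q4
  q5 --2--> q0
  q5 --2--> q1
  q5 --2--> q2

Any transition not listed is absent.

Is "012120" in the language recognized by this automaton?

Start in {q0}.
Read '0': q0→{q0, q2}; now {q0, q2}.
Read '1': q0→{q5}, q2→{q3}; now {q3, q5}.
Read '2': q3→{q1, q3}, q5→{q0, q1, q2}; now {q0, q1, q2, q3}.
Read '1': q0→{q5}, q1→∅, q2→{q3}, q3→{q4}; now {q3, q4, q5}.
Read '2': q3→{q1, q3}, q4→{q4}, q5→{q0, q1, q2}; now {q0, q1, q2, q3, q4}.
Read '0': q0→{q0, q2}, q1→∅, q2→{q2}, q3→{q3}, q4→∅; now {q0, q2, q3}.
The final set {q0, q2, q3} contains the accepting states q2, q3.

Yes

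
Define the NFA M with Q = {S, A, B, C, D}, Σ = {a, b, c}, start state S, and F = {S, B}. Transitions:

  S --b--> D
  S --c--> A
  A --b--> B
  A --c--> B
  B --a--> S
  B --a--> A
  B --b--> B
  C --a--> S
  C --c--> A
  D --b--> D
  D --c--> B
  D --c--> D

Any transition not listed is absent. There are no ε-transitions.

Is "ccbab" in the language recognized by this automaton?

Yes

Start in {S}.
Read 'c': {S} → {A}.
Read 'c': {A} → {B}.
Read 'b': {B} → {B}.
Read 'a': {B} → {S, A}.
Read 'b': {S, A} → {B, D}.
The final set {B, D} contains the accepting state B.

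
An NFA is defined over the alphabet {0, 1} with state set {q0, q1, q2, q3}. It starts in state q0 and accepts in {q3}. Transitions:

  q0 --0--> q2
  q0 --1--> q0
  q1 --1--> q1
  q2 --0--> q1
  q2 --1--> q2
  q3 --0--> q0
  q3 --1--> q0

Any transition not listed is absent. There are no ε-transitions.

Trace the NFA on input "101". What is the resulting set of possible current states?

{q2}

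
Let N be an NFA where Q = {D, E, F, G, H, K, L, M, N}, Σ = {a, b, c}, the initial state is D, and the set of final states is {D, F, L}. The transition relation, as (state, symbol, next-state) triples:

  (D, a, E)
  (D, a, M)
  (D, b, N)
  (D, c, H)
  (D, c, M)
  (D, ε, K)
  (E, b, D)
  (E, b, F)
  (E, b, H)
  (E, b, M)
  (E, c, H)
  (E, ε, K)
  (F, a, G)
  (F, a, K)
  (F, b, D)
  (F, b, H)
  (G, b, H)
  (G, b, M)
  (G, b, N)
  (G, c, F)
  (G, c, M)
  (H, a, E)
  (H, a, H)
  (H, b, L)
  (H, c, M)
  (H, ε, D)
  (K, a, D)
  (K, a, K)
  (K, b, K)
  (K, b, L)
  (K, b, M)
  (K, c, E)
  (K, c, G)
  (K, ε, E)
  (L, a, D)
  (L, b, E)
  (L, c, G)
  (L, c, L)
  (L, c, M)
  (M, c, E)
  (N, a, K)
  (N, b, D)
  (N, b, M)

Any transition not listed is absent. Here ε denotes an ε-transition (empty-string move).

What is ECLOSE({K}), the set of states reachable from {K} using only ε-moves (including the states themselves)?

Begin with {K}.
ε-move K → E; add E.

{E, K}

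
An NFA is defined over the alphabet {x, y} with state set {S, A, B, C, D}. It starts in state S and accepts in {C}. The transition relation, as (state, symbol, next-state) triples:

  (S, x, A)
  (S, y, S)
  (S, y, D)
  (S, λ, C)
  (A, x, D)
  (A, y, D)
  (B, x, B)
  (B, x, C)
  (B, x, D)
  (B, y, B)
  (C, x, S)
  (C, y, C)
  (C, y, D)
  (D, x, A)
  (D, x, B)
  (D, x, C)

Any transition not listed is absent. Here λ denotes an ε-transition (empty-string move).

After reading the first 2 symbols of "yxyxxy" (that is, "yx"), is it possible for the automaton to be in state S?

Start: ε-closure({S}) = {S, C}.
Read 'y': {S, C} → {S, C, D}.
Read 'x': {S, C, D} → {S, A, B, C}.
State S is in {S, A, B, C}.

Yes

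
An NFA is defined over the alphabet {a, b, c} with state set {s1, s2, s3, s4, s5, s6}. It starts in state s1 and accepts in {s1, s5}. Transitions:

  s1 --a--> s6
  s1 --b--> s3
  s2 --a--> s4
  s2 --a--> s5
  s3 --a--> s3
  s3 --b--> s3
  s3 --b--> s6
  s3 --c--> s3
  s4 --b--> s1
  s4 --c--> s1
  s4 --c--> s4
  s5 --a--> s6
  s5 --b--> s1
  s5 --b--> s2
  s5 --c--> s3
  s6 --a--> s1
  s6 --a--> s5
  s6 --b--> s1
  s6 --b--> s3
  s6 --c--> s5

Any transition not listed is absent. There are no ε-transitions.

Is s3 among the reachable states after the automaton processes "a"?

Start in {s1}.
Read 'a': s1→{s6}; now {s6}.
State s3 is not in {s6}.

No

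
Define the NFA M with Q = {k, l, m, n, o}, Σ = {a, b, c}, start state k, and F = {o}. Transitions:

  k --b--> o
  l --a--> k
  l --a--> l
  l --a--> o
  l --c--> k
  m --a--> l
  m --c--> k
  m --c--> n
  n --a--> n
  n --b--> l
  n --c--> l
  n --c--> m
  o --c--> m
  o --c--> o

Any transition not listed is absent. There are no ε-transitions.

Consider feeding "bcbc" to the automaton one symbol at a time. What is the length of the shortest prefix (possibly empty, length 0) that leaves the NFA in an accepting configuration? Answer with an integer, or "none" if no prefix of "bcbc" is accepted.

Start in {k}.
Read 'b': {k} → {o}.
None of the earlier sets intersect F, but {o} does.

1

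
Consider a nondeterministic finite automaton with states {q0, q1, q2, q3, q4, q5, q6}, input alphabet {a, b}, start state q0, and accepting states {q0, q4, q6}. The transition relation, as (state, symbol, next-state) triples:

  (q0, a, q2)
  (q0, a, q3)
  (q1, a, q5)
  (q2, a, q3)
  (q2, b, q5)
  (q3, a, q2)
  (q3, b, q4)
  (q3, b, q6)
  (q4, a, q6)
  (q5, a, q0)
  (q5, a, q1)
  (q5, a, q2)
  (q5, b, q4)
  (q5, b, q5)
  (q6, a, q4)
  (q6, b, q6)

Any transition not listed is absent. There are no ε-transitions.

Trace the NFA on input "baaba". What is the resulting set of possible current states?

∅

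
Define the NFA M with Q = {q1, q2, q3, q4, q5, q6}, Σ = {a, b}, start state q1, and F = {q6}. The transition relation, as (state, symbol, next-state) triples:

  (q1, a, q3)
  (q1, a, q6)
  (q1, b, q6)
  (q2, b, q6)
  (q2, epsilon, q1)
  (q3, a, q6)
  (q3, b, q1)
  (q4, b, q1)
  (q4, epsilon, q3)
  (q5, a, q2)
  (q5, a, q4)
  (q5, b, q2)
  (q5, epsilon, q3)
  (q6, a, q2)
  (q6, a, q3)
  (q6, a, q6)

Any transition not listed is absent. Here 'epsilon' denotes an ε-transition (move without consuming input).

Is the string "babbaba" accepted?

Yes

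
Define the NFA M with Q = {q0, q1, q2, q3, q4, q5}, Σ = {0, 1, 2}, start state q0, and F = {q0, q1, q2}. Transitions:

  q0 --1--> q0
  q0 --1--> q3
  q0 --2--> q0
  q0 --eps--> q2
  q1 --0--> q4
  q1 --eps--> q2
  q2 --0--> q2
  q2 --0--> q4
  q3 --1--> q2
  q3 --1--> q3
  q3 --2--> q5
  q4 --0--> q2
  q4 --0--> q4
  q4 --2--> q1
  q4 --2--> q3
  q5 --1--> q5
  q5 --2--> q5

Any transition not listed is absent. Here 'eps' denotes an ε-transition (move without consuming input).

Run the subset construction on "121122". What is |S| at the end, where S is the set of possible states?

3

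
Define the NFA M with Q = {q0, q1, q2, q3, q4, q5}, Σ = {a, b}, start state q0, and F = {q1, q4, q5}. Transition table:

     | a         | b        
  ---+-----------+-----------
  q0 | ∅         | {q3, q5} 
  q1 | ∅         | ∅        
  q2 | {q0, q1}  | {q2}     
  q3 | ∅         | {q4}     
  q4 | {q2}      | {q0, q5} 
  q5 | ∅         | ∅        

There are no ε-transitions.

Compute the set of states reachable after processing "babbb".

Start in {q0}.
Read 'b': {q0} → {q3, q5}.
Read 'a': {q3, q5} → ∅.
The set is empty and remains empty for the remaining 3 symbols.

∅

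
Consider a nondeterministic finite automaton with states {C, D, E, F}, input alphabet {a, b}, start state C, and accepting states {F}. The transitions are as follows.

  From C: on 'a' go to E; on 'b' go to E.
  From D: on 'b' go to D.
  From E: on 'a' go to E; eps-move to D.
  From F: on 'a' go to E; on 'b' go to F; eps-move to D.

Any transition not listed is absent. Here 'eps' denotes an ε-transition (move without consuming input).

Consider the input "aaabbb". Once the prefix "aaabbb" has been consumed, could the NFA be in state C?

Start in {C}.
Read 'a': C→{E}; union {E}; ε-closure = {D, E}.
Read 'a': D→∅, E→{E}; union {E}; ε-closure = {D, E}.
Read 'a': D→∅, E→{E}; union {E}; ε-closure = {D, E}.
Read 'b': D→{D}, E→∅; now {D}.
Read 'b': D→{D}; now {D}.
Read 'b': D→{D}; now {D}.
State C is not in {D}.

No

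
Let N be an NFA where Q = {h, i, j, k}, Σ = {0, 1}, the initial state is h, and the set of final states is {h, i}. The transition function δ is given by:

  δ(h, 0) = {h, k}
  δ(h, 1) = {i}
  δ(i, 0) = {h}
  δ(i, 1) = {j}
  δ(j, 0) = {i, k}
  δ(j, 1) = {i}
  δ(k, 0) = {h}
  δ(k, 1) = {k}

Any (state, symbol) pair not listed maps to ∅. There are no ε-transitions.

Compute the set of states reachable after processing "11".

Start in {h}.
Read '1': h→{i}; now {i}.
Read '1': i→{j}; now {j}.

{j}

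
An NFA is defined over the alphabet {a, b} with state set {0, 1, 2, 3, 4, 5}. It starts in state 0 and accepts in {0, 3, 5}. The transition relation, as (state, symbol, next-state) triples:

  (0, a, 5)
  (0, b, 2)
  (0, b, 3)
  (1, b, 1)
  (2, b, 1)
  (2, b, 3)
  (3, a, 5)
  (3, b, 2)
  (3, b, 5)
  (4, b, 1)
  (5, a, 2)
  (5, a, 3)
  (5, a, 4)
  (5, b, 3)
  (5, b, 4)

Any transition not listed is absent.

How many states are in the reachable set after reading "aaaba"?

1

Start in {0}.
Read 'a': {0} → {5}.
Read 'a': {5} → {2, 3, 4}.
Read 'a': {2, 3, 4} → {5}.
Read 'b': {5} → {3, 4}.
Read 'a': {3, 4} → {5}.
That set has 1 state.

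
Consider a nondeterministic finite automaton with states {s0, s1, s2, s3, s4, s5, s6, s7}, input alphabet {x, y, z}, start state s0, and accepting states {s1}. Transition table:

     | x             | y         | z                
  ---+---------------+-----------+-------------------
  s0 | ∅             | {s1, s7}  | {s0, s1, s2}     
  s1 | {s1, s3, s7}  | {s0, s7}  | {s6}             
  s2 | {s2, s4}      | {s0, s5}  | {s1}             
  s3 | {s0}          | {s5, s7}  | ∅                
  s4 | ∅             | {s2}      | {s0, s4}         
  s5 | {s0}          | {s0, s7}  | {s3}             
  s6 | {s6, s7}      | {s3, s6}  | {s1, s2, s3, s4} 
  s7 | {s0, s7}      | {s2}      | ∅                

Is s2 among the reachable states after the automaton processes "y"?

No

Start in {s0}.
Read 'y': {s0} → {s1, s7}.
State s2 is not in {s1, s7}.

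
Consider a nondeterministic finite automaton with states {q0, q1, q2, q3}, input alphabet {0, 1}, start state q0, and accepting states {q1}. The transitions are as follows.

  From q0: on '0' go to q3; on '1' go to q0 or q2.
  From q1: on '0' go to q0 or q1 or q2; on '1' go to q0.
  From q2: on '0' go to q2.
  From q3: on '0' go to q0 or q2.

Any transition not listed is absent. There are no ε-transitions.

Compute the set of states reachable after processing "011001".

∅

Start in {q0}.
Read '0': q0→{q3}; now {q3}.
Read '1': q3→∅; now ∅.
The set is empty and remains empty for the remaining 4 symbols.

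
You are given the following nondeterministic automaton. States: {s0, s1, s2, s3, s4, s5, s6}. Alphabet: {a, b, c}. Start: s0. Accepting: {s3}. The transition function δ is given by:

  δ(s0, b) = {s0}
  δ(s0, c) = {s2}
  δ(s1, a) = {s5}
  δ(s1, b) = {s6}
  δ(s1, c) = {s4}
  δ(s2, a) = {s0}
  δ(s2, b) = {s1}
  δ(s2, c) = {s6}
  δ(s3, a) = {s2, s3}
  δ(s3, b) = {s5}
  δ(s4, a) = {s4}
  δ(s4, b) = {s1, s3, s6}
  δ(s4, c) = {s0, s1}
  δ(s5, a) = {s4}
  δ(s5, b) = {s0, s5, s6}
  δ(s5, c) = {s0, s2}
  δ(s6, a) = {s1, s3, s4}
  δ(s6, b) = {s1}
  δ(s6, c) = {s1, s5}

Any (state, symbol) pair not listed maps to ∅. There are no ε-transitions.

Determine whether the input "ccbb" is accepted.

No

Start in {s0}.
Read 'c': {s0} → {s2}.
Read 'c': {s2} → {s6}.
Read 'b': {s6} → {s1}.
Read 'b': {s1} → {s6}.
The final set {s6} contains no accepting state.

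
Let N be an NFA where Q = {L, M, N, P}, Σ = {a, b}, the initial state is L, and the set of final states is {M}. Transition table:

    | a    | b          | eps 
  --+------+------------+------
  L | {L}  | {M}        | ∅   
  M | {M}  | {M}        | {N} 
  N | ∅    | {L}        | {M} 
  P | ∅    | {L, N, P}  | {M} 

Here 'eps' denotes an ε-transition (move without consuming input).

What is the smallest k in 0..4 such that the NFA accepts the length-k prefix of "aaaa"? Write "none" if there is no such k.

none

Start in {L}.
Read 'a': L→{L}; now {L}.
Read 'a': L→{L}; now {L}.
Read 'a': L→{L}; now {L}.
Read 'a': L→{L}; now {L}.
No reachable set along the way intersects F.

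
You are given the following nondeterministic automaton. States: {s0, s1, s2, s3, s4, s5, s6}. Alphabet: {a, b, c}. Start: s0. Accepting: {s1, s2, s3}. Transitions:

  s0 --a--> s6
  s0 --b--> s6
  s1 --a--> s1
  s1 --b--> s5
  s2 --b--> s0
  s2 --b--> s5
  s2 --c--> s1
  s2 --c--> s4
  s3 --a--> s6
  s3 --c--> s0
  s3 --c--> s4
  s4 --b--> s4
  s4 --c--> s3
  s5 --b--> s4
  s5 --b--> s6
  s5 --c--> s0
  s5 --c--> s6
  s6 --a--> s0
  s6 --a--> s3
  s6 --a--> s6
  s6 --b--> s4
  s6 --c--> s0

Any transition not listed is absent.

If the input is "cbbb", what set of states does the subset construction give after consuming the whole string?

∅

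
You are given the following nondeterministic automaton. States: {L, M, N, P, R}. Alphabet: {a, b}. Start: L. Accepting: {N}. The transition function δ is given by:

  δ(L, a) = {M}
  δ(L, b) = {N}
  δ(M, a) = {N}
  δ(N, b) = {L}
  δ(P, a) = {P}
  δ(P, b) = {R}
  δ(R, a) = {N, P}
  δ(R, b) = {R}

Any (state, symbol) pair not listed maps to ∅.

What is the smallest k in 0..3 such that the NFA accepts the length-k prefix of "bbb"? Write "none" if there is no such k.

1

Start in {L}.
Read 'b': L→{N}; now {N}.
None of the earlier sets intersect F, but {N} does.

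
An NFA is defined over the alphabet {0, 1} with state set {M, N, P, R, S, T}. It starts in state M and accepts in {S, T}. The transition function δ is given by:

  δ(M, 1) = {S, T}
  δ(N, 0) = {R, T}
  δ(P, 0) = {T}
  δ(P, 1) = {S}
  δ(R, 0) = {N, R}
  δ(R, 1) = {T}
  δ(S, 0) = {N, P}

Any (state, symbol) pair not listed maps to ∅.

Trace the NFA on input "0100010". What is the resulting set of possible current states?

Start in {M}.
Read '0': {M} → ∅.
The set is empty and remains empty for the remaining 6 symbols.

∅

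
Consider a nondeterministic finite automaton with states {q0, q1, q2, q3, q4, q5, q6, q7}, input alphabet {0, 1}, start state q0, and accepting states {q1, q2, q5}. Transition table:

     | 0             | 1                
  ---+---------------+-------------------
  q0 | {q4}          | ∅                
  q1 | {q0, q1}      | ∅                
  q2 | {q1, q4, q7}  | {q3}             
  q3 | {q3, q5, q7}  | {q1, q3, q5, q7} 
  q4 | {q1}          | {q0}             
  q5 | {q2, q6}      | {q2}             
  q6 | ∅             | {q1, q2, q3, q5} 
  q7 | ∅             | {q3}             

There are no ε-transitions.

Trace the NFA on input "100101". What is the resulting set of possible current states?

Start in {q0}.
Read '1': {q0} → ∅.
The set is empty and remains empty for the remaining 5 symbols.

∅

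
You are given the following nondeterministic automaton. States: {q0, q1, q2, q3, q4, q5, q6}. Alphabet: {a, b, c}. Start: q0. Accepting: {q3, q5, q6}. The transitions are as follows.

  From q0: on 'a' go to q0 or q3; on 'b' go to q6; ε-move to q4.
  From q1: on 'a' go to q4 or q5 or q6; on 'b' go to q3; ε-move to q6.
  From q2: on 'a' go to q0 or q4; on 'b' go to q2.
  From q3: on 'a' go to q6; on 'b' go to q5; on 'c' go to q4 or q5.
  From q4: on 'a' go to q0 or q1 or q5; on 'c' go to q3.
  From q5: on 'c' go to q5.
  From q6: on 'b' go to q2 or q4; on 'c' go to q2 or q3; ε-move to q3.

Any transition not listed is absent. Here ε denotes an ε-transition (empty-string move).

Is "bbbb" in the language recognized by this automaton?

No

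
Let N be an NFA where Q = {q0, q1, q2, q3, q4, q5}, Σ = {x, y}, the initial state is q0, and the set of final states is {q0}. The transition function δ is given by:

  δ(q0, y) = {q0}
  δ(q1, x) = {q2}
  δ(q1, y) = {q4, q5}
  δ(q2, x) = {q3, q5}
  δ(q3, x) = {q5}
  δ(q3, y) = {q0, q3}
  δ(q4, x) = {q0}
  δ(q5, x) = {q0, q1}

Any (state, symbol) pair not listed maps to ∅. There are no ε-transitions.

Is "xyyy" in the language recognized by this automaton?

No

Start in {q0}.
Read 'x': q0→∅; now ∅.
The set is empty and remains empty for the remaining 3 symbols.
The final set ∅ contains no accepting state.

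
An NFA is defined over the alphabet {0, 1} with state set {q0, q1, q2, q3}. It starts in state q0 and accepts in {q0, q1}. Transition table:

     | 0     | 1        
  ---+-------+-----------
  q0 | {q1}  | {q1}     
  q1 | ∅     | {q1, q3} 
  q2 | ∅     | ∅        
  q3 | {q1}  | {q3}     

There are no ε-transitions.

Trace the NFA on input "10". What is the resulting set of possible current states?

Start in {q0}.
Read '1': {q0} → {q1}.
Read '0': {q1} → ∅.

∅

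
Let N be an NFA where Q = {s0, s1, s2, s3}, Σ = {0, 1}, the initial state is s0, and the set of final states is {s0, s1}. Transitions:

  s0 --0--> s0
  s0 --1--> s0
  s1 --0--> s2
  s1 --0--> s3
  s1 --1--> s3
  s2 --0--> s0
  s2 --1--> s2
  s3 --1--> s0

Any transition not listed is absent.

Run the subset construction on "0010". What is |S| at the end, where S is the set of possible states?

Start in {s0}.
Read '0': s0→{s0}; now {s0}.
Read '0': s0→{s0}; now {s0}.
Read '1': s0→{s0}; now {s0}.
Read '0': s0→{s0}; now {s0}.
That set has 1 state.

1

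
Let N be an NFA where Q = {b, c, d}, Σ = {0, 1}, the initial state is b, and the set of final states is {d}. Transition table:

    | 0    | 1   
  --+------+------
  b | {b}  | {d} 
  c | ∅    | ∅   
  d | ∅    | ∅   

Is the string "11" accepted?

Start in {b}.
Read '1': b→{d}; now {d}.
Read '1': d→∅; now ∅.
The final set ∅ contains no accepting state.

No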